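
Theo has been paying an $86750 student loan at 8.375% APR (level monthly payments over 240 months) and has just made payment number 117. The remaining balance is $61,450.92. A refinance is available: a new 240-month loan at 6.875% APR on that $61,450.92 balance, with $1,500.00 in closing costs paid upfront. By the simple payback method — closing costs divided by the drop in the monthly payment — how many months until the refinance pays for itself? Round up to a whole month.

Current payment = 86,750 × 8.375%/12 / (1 − (1+0.0069792)^−240) = $745.99.
Refinanced payment = 61,450.92 × 0.0057292 / (1 − (1+0.0057292)^−240) = $471.83.
Monthly savings = $745.99 − $471.83 = $274.16.
Break-even = $1,500.00 / $274.16 = 5.47 → 6 months.

6 months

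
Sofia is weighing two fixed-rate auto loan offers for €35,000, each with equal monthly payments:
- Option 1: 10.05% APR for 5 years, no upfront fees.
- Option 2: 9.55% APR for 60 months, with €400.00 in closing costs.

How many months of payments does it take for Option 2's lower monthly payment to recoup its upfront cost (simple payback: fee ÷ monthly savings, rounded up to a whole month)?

Option 1: at 10.05% the monthly rate is 0.0083750, so the payment is 35,000 × 0.0083750 / (1 − 1.0083750^−60) = €744.51.
Option 2: at 9.55% the monthly rate is 0.0079583, so the payment is 35,000 × 0.0079583 / (1 − 1.0079583^−60) = €735.92.
Monthly savings = €744.51 − €735.92 = €8.59.
Break-even = €400.00 / €8.59 = 46.57 → 47 months.

47 months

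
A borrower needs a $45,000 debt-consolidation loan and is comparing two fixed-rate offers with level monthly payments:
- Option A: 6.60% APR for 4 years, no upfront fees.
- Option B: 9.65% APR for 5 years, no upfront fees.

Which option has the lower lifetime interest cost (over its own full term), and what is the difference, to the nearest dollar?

Option A: monthly rate = 6.6%/12 = 0.0055000; payment = 45,000 × 0.0055000 / (1 − (1+0.0055000)^−48) = $1,069.25.
Total interest on Option A = 48 × $1,069.25 − $45,000 = $6,324.00.
Option B: monthly rate = 9.65%/12 = 0.0080417; payment = 45,000 × 0.0080417 / (1 − (1+0.0080417)^−60) = $948.39.
Total interest on Option B = 60 × $948.39 − $45,000 = $11,903.40.
Option A is lower by $5,579.40.

Option A by $5,579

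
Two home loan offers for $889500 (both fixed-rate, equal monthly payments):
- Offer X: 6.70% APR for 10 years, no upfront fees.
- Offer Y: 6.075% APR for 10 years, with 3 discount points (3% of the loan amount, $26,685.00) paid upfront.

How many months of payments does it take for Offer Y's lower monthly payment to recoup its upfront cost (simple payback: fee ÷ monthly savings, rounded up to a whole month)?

Offer X: monthly rate = 6.7%/12 = 0.0055833; payment = 889,500 × 0.0055833 / (1 − (1+0.0055833)^−120) = $10,190.84.
Offer Y: monthly rate = 6.075%/12 = 0.0050625; payment = 889,500 × 0.0050625 / (1 − (1+0.0050625)^−120) = $9,908.81.
Monthly savings = $10,190.84 − $9,908.81 = $282.03.
Break-even = $26,685.00 / $282.03 = 94.62 → 95 months.

95 months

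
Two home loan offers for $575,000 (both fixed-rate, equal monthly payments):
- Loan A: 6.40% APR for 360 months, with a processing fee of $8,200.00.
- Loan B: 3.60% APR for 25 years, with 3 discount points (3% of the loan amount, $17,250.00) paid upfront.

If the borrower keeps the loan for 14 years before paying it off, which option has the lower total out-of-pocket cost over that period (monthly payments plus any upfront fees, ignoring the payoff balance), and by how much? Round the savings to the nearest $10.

Loan A: at 6.40% the monthly rate is 0.0053333, so the payment is 575,000 × 0.0053333 / (1 − 1.0053333^−360) = $3,596.66.
Loan B: at 3.60% the monthly rate is 0.0030000, so the payment is 575,000 × 0.0030000 / (1 − 1.0030000^−300) = $2,909.52.
Over 168 months: Loan A costs 168 × $3,596.66 + $8,200.00 = $612,438.88; Loan B costs 168 × $2,909.52 + $17,250.00 = $506,049.36.
Loan B is cheaper by $612,438.88 − $506,049.36 = $106,389.52.

Loan B by $106,390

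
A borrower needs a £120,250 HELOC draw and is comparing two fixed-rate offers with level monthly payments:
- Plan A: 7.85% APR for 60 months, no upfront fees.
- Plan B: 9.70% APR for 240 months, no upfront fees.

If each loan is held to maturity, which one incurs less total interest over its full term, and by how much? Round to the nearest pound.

Plan A by £127,017

Plan A: at 7.85% the monthly rate is 0.0065417, so the payment is 120,250 × 0.0065417 / (1 − 1.0065417^−60) = £2,429.61.
Total interest on Plan A = 60 × £2,429.61 − £120,250 = £25,526.60.
Plan B: at 9.70% the monthly rate is 0.0080833, so the payment is 120,250 × 0.0080833 / (1 − 1.0080833^−240) = £1,136.64.
Total interest on Plan B = 240 × £1,136.64 − £120,250 = £152,543.60.
Plan A is lower by £127,017.00.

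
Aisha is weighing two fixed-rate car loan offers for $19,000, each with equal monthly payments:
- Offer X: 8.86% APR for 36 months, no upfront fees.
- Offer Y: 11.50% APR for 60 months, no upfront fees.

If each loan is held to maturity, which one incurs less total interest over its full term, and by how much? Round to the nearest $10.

Offer X by $3,370

Offer X: at 8.86% the monthly rate is 0.0073833, so the payment is 19,000 × 0.0073833 / (1 − 1.0073833^−36) = $602.96.
Total interest on Offer X = 36 × $602.96 − $19,000 = $2,706.56.
Offer Y: monthly rate = 11.5%/12 = 0.0095833; payment = 19,000 × 0.0095833 / (1 − (1+0.0095833)^−60) = $417.86.
Total interest on Offer Y = 60 × $417.86 − $19,000 = $6,071.60.
Offer X is lower by $3,365.04.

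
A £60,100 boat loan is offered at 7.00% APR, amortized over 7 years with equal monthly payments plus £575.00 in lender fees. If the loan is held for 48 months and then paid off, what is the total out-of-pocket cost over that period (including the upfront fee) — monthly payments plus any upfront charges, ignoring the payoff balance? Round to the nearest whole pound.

£44,114

Monthly rate = 7%/12 = 0.0058333; payment = 60,100 × 0.0058333 / (1 − (1+0.0058333)^−84) = £907.07.
Total outlay = 48 × £907.07 + £575.00 = £44,114.36.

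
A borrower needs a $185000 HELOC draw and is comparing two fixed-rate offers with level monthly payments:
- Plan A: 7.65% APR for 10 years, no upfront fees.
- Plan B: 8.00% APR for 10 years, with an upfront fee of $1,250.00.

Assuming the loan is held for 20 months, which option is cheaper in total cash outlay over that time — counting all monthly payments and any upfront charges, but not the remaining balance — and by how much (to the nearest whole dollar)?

Plan A by $1,931

Plan A: monthly rate = 7.65%/12 = 0.0063750; payment = 185,000 × 0.0063750 / (1 − (1+0.0063750)^−120) = $2,210.49.
Plan B: monthly rate = 8%/12 = 0.0066667; payment = 185,000 × 0.0066667 / (1 − (1+0.0066667)^−120) = $2,244.56.
Over 20 months: Plan A costs 20 × $2,210.49 = $44,209.80; Plan B costs 20 × $2,244.56 + $1,250.00 = $46,141.20.
Plan A is cheaper by $46,141.20 − $44,209.80 = $1,931.40.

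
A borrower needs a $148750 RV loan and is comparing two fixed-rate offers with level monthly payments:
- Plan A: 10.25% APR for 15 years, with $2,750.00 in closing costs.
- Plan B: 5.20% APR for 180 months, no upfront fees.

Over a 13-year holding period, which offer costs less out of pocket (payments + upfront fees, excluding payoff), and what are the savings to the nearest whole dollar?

Plan B by $69,743

Plan A: monthly rate = 10.25%/12 = 0.0085417; payment = 148,750 × 0.0085417 / (1 − (1+0.0085417)^−180) = $1,621.30.
Plan B: monthly rate = 5.2%/12 = 0.0043333; payment = 148,750 × 0.0043333 / (1 − (1+0.0043333)^−180) = $1,191.86.
Over 156 months: Plan A costs 156 × $1,621.30 + $2,750.00 = $255,672.80; Plan B costs 156 × $1,191.86 = $185,930.16.
Plan B is cheaper by $255,672.80 − $185,930.16 = $69,742.64.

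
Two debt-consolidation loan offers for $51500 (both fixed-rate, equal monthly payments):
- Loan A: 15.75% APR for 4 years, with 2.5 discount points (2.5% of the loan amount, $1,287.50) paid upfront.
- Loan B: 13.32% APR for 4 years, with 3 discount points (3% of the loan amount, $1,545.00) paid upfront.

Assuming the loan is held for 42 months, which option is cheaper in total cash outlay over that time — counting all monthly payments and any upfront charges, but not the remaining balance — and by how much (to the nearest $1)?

Loan B by $2,394

Loan A: at 15.75% the monthly rate is 0.0131250, so the payment is 51,500 × 0.0131250 / (1 − 1.0131250^−48) = $1,452.94.
Loan B: at 13.32% the monthly rate is 0.0111000, so the payment is 51,500 × 0.0111000 / (1 − 1.0111000^−48) = $1,389.81.
Over 42 months: Loan A costs 42 × $1,452.94 + $1,287.50 = $62,310.98; Loan B costs 42 × $1,389.81 + $1,545.00 = $59,917.02.
Loan B is cheaper by $62,310.98 − $59,917.02 = $2,393.96.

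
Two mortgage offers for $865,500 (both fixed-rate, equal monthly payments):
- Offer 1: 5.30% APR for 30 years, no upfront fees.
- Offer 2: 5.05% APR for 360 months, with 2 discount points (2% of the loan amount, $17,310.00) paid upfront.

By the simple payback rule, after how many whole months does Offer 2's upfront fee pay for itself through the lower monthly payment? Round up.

Offer 1: monthly rate = 5.3%/12 = 0.0044167; payment = 865,500 × 0.0044167 / (1 − (1+0.0044167)^−360) = $4,806.16.
Offer 2: at 5.05% the monthly rate is 0.0042083, so the payment is 865,500 × 0.0042083 / (1 − 1.0042083^−360) = $4,672.67.
Monthly savings = $4,806.16 − $4,672.67 = $133.49.
Break-even = $17,310.00 / $133.49 = 129.67 → 130 months.

130 months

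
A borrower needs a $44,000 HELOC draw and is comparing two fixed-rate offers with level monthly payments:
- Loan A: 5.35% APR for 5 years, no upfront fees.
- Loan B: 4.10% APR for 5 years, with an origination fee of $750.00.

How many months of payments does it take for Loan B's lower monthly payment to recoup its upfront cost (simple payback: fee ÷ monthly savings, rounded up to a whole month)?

30 months

Loan A: at 5.35% the monthly rate is 0.0044583, so the payment is 44,000 × 0.0044583 / (1 − 1.0044583^−60) = $837.41.
Loan B: monthly rate = 4.1%/12 = 0.0034167; payment = 44,000 × 0.0034167 / (1 − (1+0.0034167)^−60) = $812.31.
Monthly savings = $837.41 − $812.31 = $25.10.
Break-even = $750.00 / $25.10 = 29.88 → 30 months.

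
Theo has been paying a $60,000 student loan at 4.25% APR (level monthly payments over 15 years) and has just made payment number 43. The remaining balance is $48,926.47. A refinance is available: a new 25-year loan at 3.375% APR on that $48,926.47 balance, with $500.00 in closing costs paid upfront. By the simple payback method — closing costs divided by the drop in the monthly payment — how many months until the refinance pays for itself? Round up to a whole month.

Current payment = 60,000 × 4.25%/12 / (1 − (1+0.0035417)^−180) = $451.37.
Refinanced payment = 48,926.47 × 0.0028125 / (1 − (1+0.0028125)^−300) = $241.67.
Monthly savings = $451.37 − $241.67 = $209.70.
Break-even = $500.00 / $209.70 = 2.38 → 3 months.

3 months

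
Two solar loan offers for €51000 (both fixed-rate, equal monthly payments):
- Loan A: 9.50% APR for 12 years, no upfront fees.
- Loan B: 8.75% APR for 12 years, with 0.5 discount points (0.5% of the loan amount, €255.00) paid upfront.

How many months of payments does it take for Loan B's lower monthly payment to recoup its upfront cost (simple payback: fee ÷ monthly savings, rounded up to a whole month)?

12 months

Loan A: at 9.50% the monthly rate is 0.0079167, so the payment is 51,000 × 0.0079167 / (1 − 1.0079167^−144) = €594.85.
Loan B: monthly rate = 8.75%/12 = 0.0072917; payment = 51,000 × 0.0072917 / (1 − (1+0.0072917)^−144) = €573.24.
Monthly savings = €594.85 − €573.24 = €21.61.
Break-even = €255.00 / €21.61 = 11.80 → 12 months.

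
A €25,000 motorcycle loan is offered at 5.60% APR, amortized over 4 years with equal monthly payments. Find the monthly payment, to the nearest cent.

At 5.60% the monthly rate is 0.0046667, so the payment is 25,000 × 0.0046667 / (1 − 1.0046667^−48) = €582.55.

€582.55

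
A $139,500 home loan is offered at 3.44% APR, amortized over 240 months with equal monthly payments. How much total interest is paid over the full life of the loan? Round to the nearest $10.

At 3.44% the monthly rate is 0.0028667, so the payment is 139,500 × 0.0028667 / (1 − 1.0028667^−240) = $804.75.
Total paid = 240 × $804.75 = $193,140.00; interest = $193,140.00 − $139,500 = $53,640.00.

$53,640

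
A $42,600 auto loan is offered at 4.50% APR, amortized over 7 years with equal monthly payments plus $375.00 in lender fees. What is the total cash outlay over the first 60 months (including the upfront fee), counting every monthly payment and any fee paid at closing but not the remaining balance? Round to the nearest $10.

At 4.50% the monthly rate is 0.0037500, so the payment is 42,600 × 0.0037500 / (1 − 1.0037500^−84) = $592.15.
Total outlay = 60 × $592.15 + $375.00 = $35,904.00.

$35,900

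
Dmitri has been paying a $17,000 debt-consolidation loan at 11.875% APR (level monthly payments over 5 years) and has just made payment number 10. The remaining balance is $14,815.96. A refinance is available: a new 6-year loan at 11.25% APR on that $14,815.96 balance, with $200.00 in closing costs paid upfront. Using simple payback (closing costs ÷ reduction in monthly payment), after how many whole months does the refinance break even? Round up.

Current payment = 17,000 × 11.875%/12 / (1 − (1+0.0098958)^−60) = $377.08.
Refinanced payment = 14,815.96 × 0.0093750 / (1 − (1+0.0093750)^−72) = $283.91.
Monthly savings = $377.08 − $283.91 = $93.17.
Break-even = $200.00 / $93.17 = 2.15 → 3 months.

3 months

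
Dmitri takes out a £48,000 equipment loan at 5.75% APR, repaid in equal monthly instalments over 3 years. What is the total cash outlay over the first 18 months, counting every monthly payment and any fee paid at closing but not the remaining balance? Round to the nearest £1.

At 5.75% the monthly rate is 0.0047917, so the payment is 48,000 × 0.0047917 / (1 − 1.0047917^−36) = £1,454.82.
Total outlay = 18 × £1,454.82 = £26,186.76.

£26,187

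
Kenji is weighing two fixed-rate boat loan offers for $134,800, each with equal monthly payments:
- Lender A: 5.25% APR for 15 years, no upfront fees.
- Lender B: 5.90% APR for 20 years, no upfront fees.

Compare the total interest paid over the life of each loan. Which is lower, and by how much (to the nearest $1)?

Lender A by $34,864

Lender A: monthly rate = 5.25%/12 = 0.0043750; payment = 134,800 × 0.0043750 / (1 − (1+0.0043750)^−180) = $1,083.63.
Total interest on Lender A = 180 × $1,083.63 − $134,800 = $60,253.40.
Lender B: monthly rate = 5.9%/12 = 0.0049167; payment = 134,800 × 0.0049167 / (1 − (1+0.0049167)^−240) = $957.99.
Total interest on Lender B = 240 × $957.99 − $134,800 = $95,117.60.
Lender A is lower by $34,864.20.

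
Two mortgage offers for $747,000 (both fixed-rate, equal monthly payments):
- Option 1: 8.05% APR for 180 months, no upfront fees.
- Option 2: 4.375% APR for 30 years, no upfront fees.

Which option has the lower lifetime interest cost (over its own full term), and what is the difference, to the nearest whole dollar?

Option 1: monthly rate = 8.05%/12 = 0.0067083; payment = 747,000 × 0.0067083 / (1 − (1+0.0067083)^−180) = $7,160.30.
Total interest on Option 1 = 180 × $7,160.30 − $747,000 = $541,854.00.
Option 2: monthly rate = 4.375%/12 = 0.0036458; payment = 747,000 × 0.0036458 / (1 − (1+0.0036458)^−360) = $3,729.66.
Total interest on Option 2 = 360 × $3,729.66 − $747,000 = $595,677.60.
Option 1 is lower by $53,823.60.

Option 1 by $53,824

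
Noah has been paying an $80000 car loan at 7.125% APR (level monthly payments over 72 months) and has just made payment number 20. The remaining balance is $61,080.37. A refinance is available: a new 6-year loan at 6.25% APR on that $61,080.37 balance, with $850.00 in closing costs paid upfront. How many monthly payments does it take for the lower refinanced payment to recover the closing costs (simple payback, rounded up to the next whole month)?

Current payment = 80,000 × 7.125%/12 / (1 − (1+0.0059375)^−72) = $1,368.73.
Refinanced payment = 61,080.37 × 0.0052083 / (1 − (1+0.0052083)^−72) = $1,019.50.
Monthly savings = $1,368.73 − $1,019.50 = $349.23.
Break-even = $850.00 / $349.23 = 2.43 → 3 months.

3 months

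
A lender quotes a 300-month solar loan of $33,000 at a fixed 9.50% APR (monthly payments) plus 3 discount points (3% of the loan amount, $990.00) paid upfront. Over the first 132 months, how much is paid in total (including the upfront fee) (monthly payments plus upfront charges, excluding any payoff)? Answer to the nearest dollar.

Monthly rate = 9.5%/12 = 0.0079167; payment = 33,000 × 0.0079167 / (1 − (1+0.0079167)^−300) = $288.32.
Total outlay = 132 × $288.32 + $990.00 = $39,048.24.

$39,048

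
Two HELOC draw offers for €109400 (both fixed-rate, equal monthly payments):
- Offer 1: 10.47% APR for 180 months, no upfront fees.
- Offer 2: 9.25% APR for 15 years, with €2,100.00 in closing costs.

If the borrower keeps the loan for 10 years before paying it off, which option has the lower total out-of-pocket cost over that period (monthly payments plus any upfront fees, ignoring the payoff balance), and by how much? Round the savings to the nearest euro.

Offer 1: at 10.47% the monthly rate is 0.0087250, so the payment is 109,400 × 0.0087250 / (1 − 1.0087250^−180) = €1,207.27.
Offer 2: at 9.25% the monthly rate is 0.0077083, so the payment is 109,400 × 0.0077083 / (1 − 1.0077083^−180) = €1,125.94.
Over 120 months: Offer 1 costs 120 × €1,207.27 = €144,872.40; Offer 2 costs 120 × €1,125.94 + €2,100.00 = €137,212.80.
Offer 2 is cheaper by €144,872.40 − €137,212.80 = €7,659.60.

Offer 2 by €7,660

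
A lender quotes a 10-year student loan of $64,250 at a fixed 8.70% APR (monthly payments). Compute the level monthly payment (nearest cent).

At 8.70% the monthly rate is 0.0072500, so the payment is 64,250 × 0.0072500 / (1 − 1.0072500^−120) = $803.50.

$803.50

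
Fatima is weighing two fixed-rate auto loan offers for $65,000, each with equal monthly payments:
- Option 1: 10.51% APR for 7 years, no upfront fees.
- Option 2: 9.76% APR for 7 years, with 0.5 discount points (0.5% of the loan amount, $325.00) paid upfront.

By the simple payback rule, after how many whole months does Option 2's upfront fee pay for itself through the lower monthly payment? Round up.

Option 1: at 10.51% the monthly rate is 0.0087583, so the payment is 65,000 × 0.0087583 / (1 − 1.0087583^−84) = $1,096.28.
Option 2: monthly rate = 9.76%/12 = 0.0081333; payment = 65,000 × 0.0081333 / (1 − (1+0.0081333)^−84) = $1,071.03.
Monthly savings = $1,096.28 − $1,071.03 = $25.25.
Break-even = $325.00 / $25.25 = 12.87 → 13 months.

13 months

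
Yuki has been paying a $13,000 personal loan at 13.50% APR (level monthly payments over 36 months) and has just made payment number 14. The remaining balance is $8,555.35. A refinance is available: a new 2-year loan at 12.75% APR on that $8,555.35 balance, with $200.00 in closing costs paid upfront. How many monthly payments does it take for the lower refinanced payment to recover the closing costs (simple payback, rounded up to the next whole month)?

Current payment = 13,000 × 13.5%/12 / (1 − (1+0.0112500)^−36) = $441.16.
Refinanced payment = 8,555.35 × 0.0106250 / (1 − (1+0.0106250)^−24) = $405.73.
Monthly savings = $441.16 − $405.73 = $35.43.
Break-even = $200.00 / $35.43 = 5.64 → 6 months.

6 months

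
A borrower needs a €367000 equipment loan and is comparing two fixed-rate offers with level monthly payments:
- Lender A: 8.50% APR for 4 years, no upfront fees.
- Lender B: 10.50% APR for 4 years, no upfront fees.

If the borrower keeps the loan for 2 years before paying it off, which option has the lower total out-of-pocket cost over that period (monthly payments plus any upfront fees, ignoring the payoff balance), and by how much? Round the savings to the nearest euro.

Lender A by €8,412

Lender A: at 8.50% the monthly rate is 0.0070833, so the payment is 367,000 × 0.0070833 / (1 − 1.0070833^−48) = €9,045.93.
Lender B: at 10.50% the monthly rate is 0.0087500, so the payment is 367,000 × 0.0087500 / (1 − 1.0087500^−48) = €9,396.44.
Over 24 months: Lender A costs 24 × €9,045.93 = €217,102.32; Lender B costs 24 × €9,396.44 = €225,514.56.
Lender A is cheaper by €225,514.56 − €217,102.32 = €8,412.24.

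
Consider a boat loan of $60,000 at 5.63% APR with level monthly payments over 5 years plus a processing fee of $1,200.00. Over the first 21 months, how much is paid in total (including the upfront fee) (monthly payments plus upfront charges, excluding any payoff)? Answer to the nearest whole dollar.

$25,343

At 5.63% the monthly rate is 0.0046917, so the payment is 60,000 × 0.0046917 / (1 − 1.0046917^−60) = $1,149.67.
Total outlay = 21 × $1,149.67 + $1,200.00 = $25,343.07.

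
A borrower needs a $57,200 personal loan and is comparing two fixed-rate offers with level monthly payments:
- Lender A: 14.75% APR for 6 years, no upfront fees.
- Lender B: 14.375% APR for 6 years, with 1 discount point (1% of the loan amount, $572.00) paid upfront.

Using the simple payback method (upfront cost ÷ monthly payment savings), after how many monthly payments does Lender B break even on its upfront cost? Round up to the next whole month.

50 months

Lender A: monthly rate = 14.75%/12 = 0.0122917; payment = 57,200 × 0.0122917 / (1 − (1+0.0122917)^−72) = $1,201.74.
Lender B: monthly rate = 14.375%/12 = 0.0119792; payment = 57,200 × 0.0119792 / (1 − (1+0.0119792)^−72) = $1,190.16.
Monthly savings = $1,201.74 − $1,190.16 = $11.58.
Break-even = $572.00 / $11.58 = 49.40 → 50 months.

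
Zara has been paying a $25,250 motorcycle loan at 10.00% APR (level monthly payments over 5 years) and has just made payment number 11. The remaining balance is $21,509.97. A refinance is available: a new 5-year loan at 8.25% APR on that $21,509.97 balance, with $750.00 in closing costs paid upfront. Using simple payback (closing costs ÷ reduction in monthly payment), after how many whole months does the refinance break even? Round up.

Current payment = 25,250 × 10%/12 / (1 − (1+0.0083333)^−60) = $536.49.
Refinanced payment = 21,509.97 × 0.0068750 / (1 − (1+0.0068750)^−60) = $438.72.
Monthly savings = $536.49 − $438.72 = $97.77.
Break-even = $750.00 / $97.77 = 7.67 → 8 months.

8 months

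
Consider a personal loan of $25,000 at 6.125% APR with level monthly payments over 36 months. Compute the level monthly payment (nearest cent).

$761.97

At 6.125% the monthly rate is 0.0051042, so the payment is 25,000 × 0.0051042 / (1 − 1.0051042^−36) = $761.97.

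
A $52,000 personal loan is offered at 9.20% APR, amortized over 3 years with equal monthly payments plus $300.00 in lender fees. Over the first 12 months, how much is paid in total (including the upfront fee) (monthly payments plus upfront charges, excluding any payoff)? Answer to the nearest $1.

$20,201

At 9.20% the monthly rate is 0.0076667, so the payment is 52,000 × 0.0076667 / (1 − 1.0076667^−36) = $1,658.43.
Total outlay = 12 × $1,658.43 + $300.00 = $20,201.16.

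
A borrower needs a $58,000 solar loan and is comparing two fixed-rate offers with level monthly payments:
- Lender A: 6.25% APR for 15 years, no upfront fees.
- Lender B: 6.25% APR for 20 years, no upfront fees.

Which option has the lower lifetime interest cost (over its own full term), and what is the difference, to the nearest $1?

Lender A: monthly rate = 6.25%/12 = 0.0052083; payment = 58,000 × 0.0052083 / (1 − (1+0.0052083)^−180) = $497.31.
Total interest on Lender A = 180 × $497.31 − $58,000 = $31,515.80.
Lender B: at 6.25% the monthly rate is 0.0052083, so the payment is 58,000 × 0.0052083 / (1 − 1.0052083^−240) = $423.94.
Total interest on Lender B = 240 × $423.94 − $58,000 = $43,745.60.
Lender A is lower by $12,229.80.

Lender A by $12,230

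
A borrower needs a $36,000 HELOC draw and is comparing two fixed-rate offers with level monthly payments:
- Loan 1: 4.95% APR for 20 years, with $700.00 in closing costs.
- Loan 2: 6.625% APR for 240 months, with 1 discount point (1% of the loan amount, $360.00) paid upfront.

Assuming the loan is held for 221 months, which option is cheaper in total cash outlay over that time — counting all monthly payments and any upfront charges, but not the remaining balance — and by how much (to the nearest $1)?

Loan 1: monthly rate = 4.95%/12 = 0.0041250; payment = 36,000 × 0.0041250 / (1 − (1+0.0041250)^−240) = $236.59.
Loan 2: monthly rate = 6.625%/12 = 0.0055208; payment = 36,000 × 0.0055208 / (1 − (1+0.0055208)^−240) = $271.06.
Over 221 months: Loan 1 costs 221 × $236.59 + $700.00 = $52,986.39; Loan 2 costs 221 × $271.06 + $360.00 = $60,264.26.
Loan 1 is cheaper by $60,264.26 − $52,986.39 = $7,277.87.

Loan 1 by $7,278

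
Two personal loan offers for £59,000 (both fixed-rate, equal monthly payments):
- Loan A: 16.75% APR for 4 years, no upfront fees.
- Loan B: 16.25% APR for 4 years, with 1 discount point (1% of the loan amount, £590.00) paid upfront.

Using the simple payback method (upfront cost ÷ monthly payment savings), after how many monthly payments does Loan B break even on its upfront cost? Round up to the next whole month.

Loan A: at 16.75% the monthly rate is 0.0139583, so the payment is 59,000 × 0.0139583 / (1 − 1.0139583^−48) = £1,694.83.
Loan B: at 16.25% the monthly rate is 0.0135417, so the payment is 59,000 × 0.0135417 / (1 − 1.0135417^−48) = £1,679.64.
Monthly savings = £1,694.83 − £1,679.64 = £15.19.
Break-even = £590.00 / £15.19 = 38.84 → 39 months.

39 months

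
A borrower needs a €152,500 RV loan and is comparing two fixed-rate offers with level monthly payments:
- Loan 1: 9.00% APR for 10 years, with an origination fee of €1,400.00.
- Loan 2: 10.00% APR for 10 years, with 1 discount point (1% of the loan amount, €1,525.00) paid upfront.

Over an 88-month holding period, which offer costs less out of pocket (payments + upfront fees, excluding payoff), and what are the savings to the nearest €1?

Loan 1 by €7,472

Loan 1: at 9.00% the monthly rate is 0.0075000, so the payment is 152,500 × 0.0075000 / (1 − 1.0075000^−120) = €1,931.81.
Loan 2: at 10.00% the monthly rate is 0.0083333, so the payment is 152,500 × 0.0083333 / (1 − 1.0083333^−120) = €2,015.30.
Over 88 months: Loan 1 costs 88 × €1,931.81 + €1,400.00 = €171,399.28; Loan 2 costs 88 × €2,015.30 + €1,525.00 = €178,871.40.
Loan 1 is cheaper by €178,871.40 − €171,399.28 = €7,472.12.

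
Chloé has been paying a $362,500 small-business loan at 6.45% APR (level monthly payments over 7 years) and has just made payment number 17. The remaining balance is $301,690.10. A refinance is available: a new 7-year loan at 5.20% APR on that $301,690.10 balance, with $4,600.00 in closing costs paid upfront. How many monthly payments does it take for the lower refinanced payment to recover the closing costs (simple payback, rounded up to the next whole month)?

5 months

Current payment = 362,500 × 6.45%/12 / (1 − (1+0.0053750)^−84) = $5,374.15.
Refinanced payment = 301,690.10 × 0.0043333 / (1 − (1+0.0043333)^−84) = $4,292.47.
Monthly savings = $5,374.15 − $4,292.47 = $1,081.68.
Break-even = $4,600.00 / $1,081.68 = 4.25 → 5 months.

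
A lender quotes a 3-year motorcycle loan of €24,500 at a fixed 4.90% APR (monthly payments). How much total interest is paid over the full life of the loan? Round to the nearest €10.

€1,890

At 4.90% the monthly rate is 0.0040833, so the payment is 24,500 × 0.0040833 / (1 − 1.0040833^−36) = €733.19.
Total paid = 36 × €733.19 = €26,394.84; interest = €26,394.84 − €24,500 = €1,894.84.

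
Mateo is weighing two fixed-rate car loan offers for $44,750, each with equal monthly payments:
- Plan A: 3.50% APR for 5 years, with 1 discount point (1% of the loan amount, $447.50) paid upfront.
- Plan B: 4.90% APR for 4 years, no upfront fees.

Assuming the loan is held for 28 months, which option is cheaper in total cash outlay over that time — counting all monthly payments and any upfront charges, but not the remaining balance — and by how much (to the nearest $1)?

Plan A: at 3.50% the monthly rate is 0.0029167, so the payment is 44,750 × 0.0029167 / (1 − 1.0029167^−60) = $814.08.
Plan B: monthly rate = 4.9%/12 = 0.0040833; payment = 44,750 × 0.0040833 / (1 − (1+0.0040833)^−48) = $1,028.53.
Over 28 months: Plan A costs 28 × $814.08 + $447.50 = $23,241.74; Plan B costs 28 × $1,028.53 = $28,798.84.
Plan A is cheaper by $28,798.84 − $23,241.74 = $5,557.10.

Plan A by $5,557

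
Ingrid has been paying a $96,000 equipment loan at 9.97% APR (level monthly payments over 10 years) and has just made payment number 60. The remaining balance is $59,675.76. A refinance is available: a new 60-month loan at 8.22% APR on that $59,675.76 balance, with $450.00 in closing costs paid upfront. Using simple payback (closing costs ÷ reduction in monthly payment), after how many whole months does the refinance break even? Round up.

Current payment = 96,000 × 9.97%/12 / (1 − (1+0.0083083)^−120) = $1,267.05.
Refinanced payment = 59,675.76 × 0.0068500 / (1 − (1+0.0068500)^−60) = $1,216.30.
Monthly savings = $1,267.05 − $1,216.30 = $50.75.
Break-even = $450.00 / $50.75 = 8.87 → 9 months.

9 months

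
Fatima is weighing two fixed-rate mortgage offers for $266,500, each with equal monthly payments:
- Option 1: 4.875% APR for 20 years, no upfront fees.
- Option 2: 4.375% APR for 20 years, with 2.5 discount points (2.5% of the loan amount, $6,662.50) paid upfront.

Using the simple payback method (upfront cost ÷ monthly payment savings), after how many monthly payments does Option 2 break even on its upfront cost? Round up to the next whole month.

93 months

Option 1: monthly rate = 4.875%/12 = 0.0040625; payment = 266,500 × 0.0040625 / (1 − (1+0.0040625)^−240) = $1,740.43.
Option 2: monthly rate = 4.375%/12 = 0.0036458; payment = 266,500 × 0.0036458 / (1 − (1+0.0036458)^−240) = $1,668.08.
Monthly savings = $1,740.43 − $1,668.08 = $72.35.
Break-even = $6,662.50 / $72.35 = 92.09 → 93 months.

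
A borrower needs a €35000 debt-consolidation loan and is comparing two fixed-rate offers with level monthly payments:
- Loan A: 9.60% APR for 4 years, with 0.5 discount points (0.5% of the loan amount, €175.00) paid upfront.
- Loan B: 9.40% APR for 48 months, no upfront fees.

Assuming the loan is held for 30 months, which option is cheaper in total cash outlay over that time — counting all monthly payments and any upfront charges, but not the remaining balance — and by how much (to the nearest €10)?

Loan B by €280

Loan A: monthly rate = 9.6%/12 = 0.0080000; payment = 35,000 × 0.0080000 / (1 − (1+0.0080000)^−48) = €880.98.
Loan B: at 9.40% the monthly rate is 0.0078333, so the payment is 35,000 × 0.0078333 / (1 − 1.0078333^−48) = €877.64.
Over 30 months: Loan A costs 30 × €880.98 + €175.00 = €26,604.40; Loan B costs 30 × €877.64 = €26,329.20.
Loan B is cheaper by €26,604.40 − €26,329.20 = €275.20.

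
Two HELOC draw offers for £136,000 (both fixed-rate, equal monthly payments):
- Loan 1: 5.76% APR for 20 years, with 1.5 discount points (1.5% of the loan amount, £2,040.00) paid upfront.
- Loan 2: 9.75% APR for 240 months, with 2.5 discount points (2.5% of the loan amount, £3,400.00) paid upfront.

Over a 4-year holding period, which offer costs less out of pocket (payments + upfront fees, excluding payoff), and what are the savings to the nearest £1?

Loan 1: at 5.76% the monthly rate is 0.0048000, so the payment is 136,000 × 0.0048000 / (1 − 1.0048000^−240) = £955.61.
Loan 2: at 9.75% the monthly rate is 0.0081250, so the payment is 136,000 × 0.0081250 / (1 − 1.0081250^−240) = £1,289.98.
Over 48 months: Loan 1 costs 48 × £955.61 + £2,040.00 = £47,909.28; Loan 2 costs 48 × £1,289.98 + £3,400.00 = £65,319.04.
Loan 1 is cheaper by £65,319.04 − £47,909.28 = £17,409.76.

Loan 1 by £17,410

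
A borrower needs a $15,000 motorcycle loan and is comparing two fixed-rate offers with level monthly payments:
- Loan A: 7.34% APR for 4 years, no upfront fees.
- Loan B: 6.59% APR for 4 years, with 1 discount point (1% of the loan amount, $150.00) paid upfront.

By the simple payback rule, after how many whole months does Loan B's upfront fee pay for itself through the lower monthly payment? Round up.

29 months

Loan A: monthly rate = 7.34%/12 = 0.0061167; payment = 15,000 × 0.0061167 / (1 − (1+0.0061167)^−48) = $361.56.
Loan B: at 6.59% the monthly rate is 0.0054917, so the payment is 15,000 × 0.0054917 / (1 − 1.0054917^−48) = $356.35.
Monthly savings = $361.56 − $356.35 = $5.21.
Break-even = $150.00 / $5.21 = 28.79 → 29 months.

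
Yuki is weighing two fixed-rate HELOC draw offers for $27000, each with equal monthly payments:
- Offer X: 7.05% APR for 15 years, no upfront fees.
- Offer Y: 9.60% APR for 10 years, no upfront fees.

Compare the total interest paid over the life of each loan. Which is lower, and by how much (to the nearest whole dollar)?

Offer X: at 7.05% the monthly rate is 0.0058750, so the payment is 27,000 × 0.0058750 / (1 − 1.0058750^−180) = $243.44.
Total interest on Offer X = 180 × $243.44 − $27,000 = $16,819.20.
Offer Y: at 9.60% the monthly rate is 0.0080000, so the payment is 27,000 × 0.0080000 / (1 − 1.0080000^−120) = $350.85.
Total interest on Offer Y = 120 × $350.85 − $27,000 = $15,102.00.
Offer Y is lower by $1,717.20.

Offer Y by $1,717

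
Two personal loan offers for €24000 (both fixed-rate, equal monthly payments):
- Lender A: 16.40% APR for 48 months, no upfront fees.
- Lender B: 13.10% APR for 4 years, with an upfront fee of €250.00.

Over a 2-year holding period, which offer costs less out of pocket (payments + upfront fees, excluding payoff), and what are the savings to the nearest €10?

Lender A: monthly rate = 16.4%/12 = 0.0136667; payment = 24,000 × 0.0136667 / (1 − (1+0.0136667)^−48) = €685.09.
Lender B: at 13.10% the monthly rate is 0.0109167, so the payment is 24,000 × 0.0109167 / (1 − 1.0109167^−48) = €645.05.
Over 24 months: Lender A costs 24 × €685.09 = €16,442.16; Lender B costs 24 × €645.05 + €250.00 = €15,731.20.
Lender B is cheaper by €16,442.16 − €15,731.20 = €710.96.

Lender B by €710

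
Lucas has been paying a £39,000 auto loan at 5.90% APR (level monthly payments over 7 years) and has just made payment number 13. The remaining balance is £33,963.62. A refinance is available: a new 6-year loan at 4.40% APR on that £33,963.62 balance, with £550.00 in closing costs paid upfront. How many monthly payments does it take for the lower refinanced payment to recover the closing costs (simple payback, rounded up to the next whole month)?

19 months

Current payment = 39,000 × 5.9%/12 / (1 − (1+0.0049167)^−84) = £567.87.
Refinanced payment = 33,963.62 × 0.0036667 / (1 − (1+0.0036667)^−72) = £537.58.
Monthly savings = £567.87 − £537.58 = £30.29.
Break-even = £550.00 / £30.29 = 18.16 → 19 months.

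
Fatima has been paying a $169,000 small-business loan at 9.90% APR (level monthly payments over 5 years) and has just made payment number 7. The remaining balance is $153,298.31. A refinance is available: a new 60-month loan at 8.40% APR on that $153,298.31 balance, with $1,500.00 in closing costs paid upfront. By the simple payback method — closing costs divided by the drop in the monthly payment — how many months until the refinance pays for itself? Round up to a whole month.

Current payment = 169,000 × 9.9%/12 / (1 − (1+0.0082500)^−60) = $3,582.44.
Refinanced payment = 153,298.31 × 0.0070000 / (1 − (1+0.0070000)^−60) = $3,137.77.
Monthly savings = $3,582.44 − $3,137.77 = $444.67.
Break-even = $1,500.00 / $444.67 = 3.37 → 4 months.

4 months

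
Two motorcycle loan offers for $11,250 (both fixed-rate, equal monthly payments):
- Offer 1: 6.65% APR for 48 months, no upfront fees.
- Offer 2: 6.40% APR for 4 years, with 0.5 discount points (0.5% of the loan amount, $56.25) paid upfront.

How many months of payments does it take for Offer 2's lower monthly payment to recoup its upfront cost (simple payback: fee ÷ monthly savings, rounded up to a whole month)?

Offer 1: at 6.65% the monthly rate is 0.0055417, so the payment is 11,250 × 0.0055417 / (1 − 1.0055417^−48) = $267.57.
Offer 2: at 6.40% the monthly rate is 0.0053333, so the payment is 11,250 × 0.0053333 / (1 − 1.0053333^−48) = $266.27.
Monthly savings = $267.57 − $266.27 = $1.30.
Break-even = $56.25 / $1.30 = 43.27 → 44 months.

44 months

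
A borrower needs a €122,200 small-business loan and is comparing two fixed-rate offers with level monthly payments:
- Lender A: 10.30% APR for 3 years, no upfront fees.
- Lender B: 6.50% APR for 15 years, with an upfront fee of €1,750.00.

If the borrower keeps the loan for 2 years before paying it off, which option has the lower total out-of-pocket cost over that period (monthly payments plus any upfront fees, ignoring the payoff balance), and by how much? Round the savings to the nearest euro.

Lender B by €67,749

Lender A: monthly rate = 10.3%/12 = 0.0085833; payment = 122,200 × 0.0085833 / (1 − (1+0.0085833)^−36) = €3,960.28.
Lender B: at 6.50% the monthly rate is 0.0054167, so the payment is 122,200 × 0.0054167 / (1 − 1.0054167^−180) = €1,064.49.
Over 24 months: Lender A costs 24 × €3,960.28 = €95,046.72; Lender B costs 24 × €1,064.49 + €1,750.00 = €27,297.76.
Lender B is cheaper by €95,046.72 − €27,297.76 = €67,748.96.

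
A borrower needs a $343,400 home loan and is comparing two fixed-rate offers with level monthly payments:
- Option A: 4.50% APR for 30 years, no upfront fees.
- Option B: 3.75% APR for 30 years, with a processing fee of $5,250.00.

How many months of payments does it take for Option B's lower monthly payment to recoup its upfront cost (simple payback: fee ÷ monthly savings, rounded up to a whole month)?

36 months

Option A: monthly rate = 4.5%/12 = 0.0037500; payment = 343,400 × 0.0037500 / (1 − (1+0.0037500)^−360) = $1,739.96.
Option B: monthly rate = 3.75%/12 = 0.0031250; payment = 343,400 × 0.0031250 / (1 − (1+0.0031250)^−360) = $1,590.34.
Monthly savings = $1,739.96 − $1,590.34 = $149.62.
Break-even = $5,250.00 / $149.62 = 35.09 → 36 months.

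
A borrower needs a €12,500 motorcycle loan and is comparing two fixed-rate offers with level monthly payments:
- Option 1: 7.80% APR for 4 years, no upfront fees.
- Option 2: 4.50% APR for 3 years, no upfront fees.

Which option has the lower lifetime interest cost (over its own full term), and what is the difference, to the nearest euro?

Option 2 by €1,205

Option 1: monthly rate = 7.8%/12 = 0.0065000; payment = 12,500 × 0.0065000 / (1 − (1+0.0065000)^−48) = €303.99.
Total interest on Option 1 = 48 × €303.99 − €12,500 = €2,091.52.
Option 2: at 4.50% the monthly rate is 0.0037500, so the payment is 12,500 × 0.0037500 / (1 − 1.0037500^−36) = €371.84.
Total interest on Option 2 = 36 × €371.84 − €12,500 = €886.24.
Option 2 is lower by €1,205.28.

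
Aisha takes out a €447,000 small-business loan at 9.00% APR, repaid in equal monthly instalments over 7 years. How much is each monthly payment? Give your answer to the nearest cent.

Monthly rate = 9%/12 = 0.0075000; payment = 447,000 × 0.0075000 / (1 − (1+0.0075000)^−84) = €7,191.82.

€7,191.82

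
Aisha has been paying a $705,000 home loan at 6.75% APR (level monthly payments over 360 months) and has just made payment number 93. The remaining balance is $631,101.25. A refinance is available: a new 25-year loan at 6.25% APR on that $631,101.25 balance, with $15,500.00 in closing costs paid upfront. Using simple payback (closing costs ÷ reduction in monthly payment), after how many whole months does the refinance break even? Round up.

Current payment = 705,000 × 6.75%/12 / (1 − (1+0.0056250)^−360) = $4,572.62.
Refinanced payment = 631,101.25 × 0.0052083 / (1 − (1+0.0052083)^−300) = $4,163.18.
Monthly savings = $4,572.62 − $4,163.18 = $409.44.
Break-even = $15,500.00 / $409.44 = 37.86 → 38 months.

38 months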